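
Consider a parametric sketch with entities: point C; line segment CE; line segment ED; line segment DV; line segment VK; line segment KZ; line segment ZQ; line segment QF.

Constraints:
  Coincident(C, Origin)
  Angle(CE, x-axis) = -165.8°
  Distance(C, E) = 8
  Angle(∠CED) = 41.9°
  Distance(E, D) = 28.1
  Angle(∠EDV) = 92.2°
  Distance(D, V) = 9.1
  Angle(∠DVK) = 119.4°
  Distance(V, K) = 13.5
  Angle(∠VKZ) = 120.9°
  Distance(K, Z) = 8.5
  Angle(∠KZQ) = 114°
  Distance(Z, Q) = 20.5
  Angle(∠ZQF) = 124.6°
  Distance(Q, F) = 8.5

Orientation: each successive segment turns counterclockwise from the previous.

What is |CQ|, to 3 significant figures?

14.4

C is at the origin; CE runs at -165.8° with length 8.0, so E = (-7.76, -1.96). ∠CED = 41.9° gives ED at -27.7° from the x-axis; with |ED| = 28.1, D = (17.1, -15.0). ∠EDV = 92.2° gives DV at 60.1° from the x-axis; with |DV| = 9.1, V = (21.7, -7.14). ∠DVK = 119.4° gives VK at 121° from the x-axis; with |VK| = 13.5, K = (14.8, 4.47). ∠VKZ = 120.9° gives KZ at 180° from the x-axis; with |KZ| = 8.5, Z = (6.27, 4.50). ∠KZQ = 114.0° gives ZQ at -114° from the x-axis; with |ZQ| = 20.5, Q = (-2.14, -14.2). Then |CQ| = |Q − C| = 14.4.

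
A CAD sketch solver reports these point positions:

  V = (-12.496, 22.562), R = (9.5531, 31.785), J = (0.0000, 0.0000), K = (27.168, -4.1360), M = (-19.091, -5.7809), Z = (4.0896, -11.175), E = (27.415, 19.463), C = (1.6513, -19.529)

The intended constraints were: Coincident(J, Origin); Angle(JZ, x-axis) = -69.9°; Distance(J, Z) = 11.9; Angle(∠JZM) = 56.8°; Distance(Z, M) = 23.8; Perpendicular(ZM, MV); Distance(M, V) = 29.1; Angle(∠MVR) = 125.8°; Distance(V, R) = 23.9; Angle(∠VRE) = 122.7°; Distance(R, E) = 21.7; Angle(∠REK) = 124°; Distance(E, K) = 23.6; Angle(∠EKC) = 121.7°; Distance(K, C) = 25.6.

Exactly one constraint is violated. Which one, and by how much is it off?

Distance(K, C) = 25.6 — off by 4.20.

J = (0.00, 0.00) ✓; JZ at -69.90° ✓; |JZ| = 11.90 ✓; ∠JZM = 56.80° ✓; |ZM| = 23.80 ✓; ∠(ZM, MV) = 90.00° ✓; |MV| = 29.10 ✓; ∠MVR = 125.8° ✓; |VR| = 23.90 ✓; ∠VRE = 122.7° ✓; |RE| = 21.70 ✓; ∠REK = 124.0° ✓; |EK| = 23.60 ✓; ∠EKC = 121.7° ✓; |KC| = 29.80 ✗.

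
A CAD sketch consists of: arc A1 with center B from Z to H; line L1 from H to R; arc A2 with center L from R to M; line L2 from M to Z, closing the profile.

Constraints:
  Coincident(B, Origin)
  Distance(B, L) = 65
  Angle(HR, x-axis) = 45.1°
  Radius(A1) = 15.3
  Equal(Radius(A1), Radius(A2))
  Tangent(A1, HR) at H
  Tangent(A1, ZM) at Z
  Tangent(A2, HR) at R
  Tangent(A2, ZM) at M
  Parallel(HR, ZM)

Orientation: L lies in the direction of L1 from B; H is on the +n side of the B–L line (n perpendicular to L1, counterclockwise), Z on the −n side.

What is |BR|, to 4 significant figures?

66.78

The slot axis is L1's direction at 45.1°, so u = (cos 45.1°, sin 45.1°) = (0.7059, 0.7083) and n = (−sin 45.1°, cos 45.1°) = (-0.7083, 0.7059). B is at the origin and L lies 65.0 along u from B, so L = 65.0·u = (45.88, 46.04). Tangency of A1 to both parallel lines with radius 15.3 puts H and Z at B ± 15.3·n: H = (-10.84, 10.80), Z = (10.84, -10.80). Equal radii place R and M the same way about L: R = L + 15.3·n = (35.04, 56.84), M = L − 15.3·n = (56.72, 35.24). Then |BR| = |R − B| = 66.78.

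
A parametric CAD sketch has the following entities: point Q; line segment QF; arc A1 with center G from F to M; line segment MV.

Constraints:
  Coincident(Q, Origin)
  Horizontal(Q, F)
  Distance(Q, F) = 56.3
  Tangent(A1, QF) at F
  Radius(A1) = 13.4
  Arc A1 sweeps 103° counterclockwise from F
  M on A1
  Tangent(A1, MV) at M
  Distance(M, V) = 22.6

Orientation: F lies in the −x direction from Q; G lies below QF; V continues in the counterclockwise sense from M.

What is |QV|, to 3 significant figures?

74.9

Q is at the origin; QF is horizontal with |QF| = 56.3 and F on the −x side, so F = (-56.3, 0.00). The tangent condition forces GF to be normal to QF, so G = F + (0, -13.4) = (-56.3, -13.4). On A1, F sits at bearing 90° from G; a 103° counterclockwise sweep puts M at bearing 193°, so M = G + 13.4·(cos 193°, sin 193°) = (-69.4, -16.4). A1 meets MV tangentially, so GM is at right angles to MV, so MV runs along (−sin 193°, cos 193°); with |MV| = 22.6, V = (-64.3, -38.4). Then |QV| = |V − Q| = 74.9.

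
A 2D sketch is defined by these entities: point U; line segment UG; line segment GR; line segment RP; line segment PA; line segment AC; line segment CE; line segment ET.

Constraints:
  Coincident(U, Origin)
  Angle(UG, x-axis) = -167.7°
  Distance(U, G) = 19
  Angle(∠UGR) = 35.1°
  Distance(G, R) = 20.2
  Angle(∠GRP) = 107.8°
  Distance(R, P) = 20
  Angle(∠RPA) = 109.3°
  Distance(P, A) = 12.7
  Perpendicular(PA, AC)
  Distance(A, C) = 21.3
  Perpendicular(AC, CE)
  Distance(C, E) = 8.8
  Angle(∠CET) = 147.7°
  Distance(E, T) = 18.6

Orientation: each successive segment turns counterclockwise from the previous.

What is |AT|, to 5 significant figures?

27.026

U is at the origin; UG runs at -167.7° with length 19.0, so G = (-18.564, -4.0476). ∠UGR = 35.1° gives GR at -22.800° from the x-axis; with |GR| = 20.2, R = (0.057770, -11.875). ∠GRP = 107.8° gives RP at 49.400° from the x-axis; with |RP| = 20.0, P = (13.073, 3.3100). ∠RPA = 109.3° gives PA at 120.10° from the x-axis; with |PA| = 12.7, A = (6.7041, 14.297). PA ⟂ AC, so AC runs at -149.90°; with |AC| = 21.3, C = (-11.724, 3.6153). AC is perpendicular to CE, so CE runs at -59.900°; with |CE| = 8.8, E = (-7.3104, -3.9981). ∠CET = 147.7° gives ET at -27.600° from the x-axis; with |ET| = 18.6, T = (9.1730, -12.615). Then |AT| = |T − A| = 27.026.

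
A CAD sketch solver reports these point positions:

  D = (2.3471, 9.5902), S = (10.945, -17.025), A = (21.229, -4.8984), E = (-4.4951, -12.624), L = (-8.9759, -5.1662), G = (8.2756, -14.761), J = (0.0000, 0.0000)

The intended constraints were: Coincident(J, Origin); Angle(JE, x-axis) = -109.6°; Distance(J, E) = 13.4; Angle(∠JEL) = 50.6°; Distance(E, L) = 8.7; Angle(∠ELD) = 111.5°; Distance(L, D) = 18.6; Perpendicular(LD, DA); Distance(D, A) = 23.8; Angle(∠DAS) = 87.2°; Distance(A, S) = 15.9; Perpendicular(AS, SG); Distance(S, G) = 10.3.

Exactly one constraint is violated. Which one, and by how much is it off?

Distance(S, G) = 10.3 — off by 6.80.

J = (0.00, 0.00) ✓; JE at -109.6° ✓; |JE| = 13.40 ✓; ∠JEL = 50.60° ✓; |EL| = 8.700 ✓; ∠ELD = 111.5° ✓; |LD| = 18.60 ✓; ∠(LD, DA) = 90.00° ✓; |DA| = 23.80 ✓; ∠DAS = 87.20° ✓; |AS| = 15.90 ✓; ∠(AS, SG) = 90.00° ✓; |SG| = 3.500 ✗.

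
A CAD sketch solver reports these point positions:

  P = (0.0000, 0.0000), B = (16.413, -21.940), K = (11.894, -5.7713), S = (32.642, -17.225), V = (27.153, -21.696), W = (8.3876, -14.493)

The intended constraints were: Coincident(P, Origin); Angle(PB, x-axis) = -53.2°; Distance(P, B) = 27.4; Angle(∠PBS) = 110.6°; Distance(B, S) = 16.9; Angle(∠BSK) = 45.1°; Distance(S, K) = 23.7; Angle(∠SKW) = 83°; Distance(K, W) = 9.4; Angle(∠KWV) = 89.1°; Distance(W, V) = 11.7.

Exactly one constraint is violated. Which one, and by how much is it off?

Distance(W, V) = 11.7 — off by 8.40.

P = (0.00, 0.00) ✓; PB at -53.20° ✓; |PB| = 27.40 ✓; ∠PBS = 110.6° ✓; |BS| = 16.90 ✓; ∠BSK = 45.10° ✓; |SK| = 23.70 ✓; ∠SKW = 83.00° ✓; |KW| = 9.400 ✓; ∠KWV = 89.10° ✓; |WV| = 20.10 ✗.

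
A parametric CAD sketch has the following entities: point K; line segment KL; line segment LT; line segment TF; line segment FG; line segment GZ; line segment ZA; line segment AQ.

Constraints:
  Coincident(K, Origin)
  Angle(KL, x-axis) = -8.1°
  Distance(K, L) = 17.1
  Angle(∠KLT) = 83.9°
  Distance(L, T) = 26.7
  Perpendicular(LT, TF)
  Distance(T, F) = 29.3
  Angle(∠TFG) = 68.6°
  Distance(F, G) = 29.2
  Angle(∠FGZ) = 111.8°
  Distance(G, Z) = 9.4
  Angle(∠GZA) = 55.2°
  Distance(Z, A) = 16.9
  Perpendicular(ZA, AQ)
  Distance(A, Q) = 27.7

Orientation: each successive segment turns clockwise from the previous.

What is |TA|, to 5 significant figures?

23.028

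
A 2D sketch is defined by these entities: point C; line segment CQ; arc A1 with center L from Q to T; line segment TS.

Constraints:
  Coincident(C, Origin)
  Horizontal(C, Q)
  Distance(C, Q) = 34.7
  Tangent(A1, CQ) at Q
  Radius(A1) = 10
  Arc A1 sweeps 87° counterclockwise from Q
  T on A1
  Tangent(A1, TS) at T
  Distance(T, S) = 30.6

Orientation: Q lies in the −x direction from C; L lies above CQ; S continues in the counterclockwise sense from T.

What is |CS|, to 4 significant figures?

46.23

On A1, Q sits at bearing -90° from L; an 87° counterclockwise sweep puts T at bearing -3°, so T = L + 10.0·(cos -3°, sin -3°) = (-24.71, 9.477). Since A1 is tangent to TS there, LT ⟂ TS, so TS runs along (−sin -3°, cos -3°); with |TS| = 30.6, S = (-23.11, 40.03). Then |CS| = |S − C| = 46.23.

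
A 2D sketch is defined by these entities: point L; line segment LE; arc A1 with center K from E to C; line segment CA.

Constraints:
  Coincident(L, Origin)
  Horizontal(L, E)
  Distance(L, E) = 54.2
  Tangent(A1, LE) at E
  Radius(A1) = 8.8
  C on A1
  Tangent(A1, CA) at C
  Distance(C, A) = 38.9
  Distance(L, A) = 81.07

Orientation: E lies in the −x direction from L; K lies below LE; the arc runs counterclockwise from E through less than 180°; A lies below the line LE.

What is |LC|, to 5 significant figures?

63.486

L is at the origin; LE is horizontal with |LE| = 54.2 and E on the −x side, so E = (-54.200, 0.0000). Since A1 is tangent to LE there, KE ⟂ LE, so K = E + (0, -8.8) = (-54.200, -8.8000). Since KC ⟂ CA (tangency), |KA| = √(8.8² + 38.9²) = 39.883 regardless of where C sits on A1. So A lies on both circle(L, 81.07) and circle(K, 39.883); the below-LE intersection is A = (-66.165, -46.846). C is the foot of the tangent from A: C = (-62.970, -8.0773).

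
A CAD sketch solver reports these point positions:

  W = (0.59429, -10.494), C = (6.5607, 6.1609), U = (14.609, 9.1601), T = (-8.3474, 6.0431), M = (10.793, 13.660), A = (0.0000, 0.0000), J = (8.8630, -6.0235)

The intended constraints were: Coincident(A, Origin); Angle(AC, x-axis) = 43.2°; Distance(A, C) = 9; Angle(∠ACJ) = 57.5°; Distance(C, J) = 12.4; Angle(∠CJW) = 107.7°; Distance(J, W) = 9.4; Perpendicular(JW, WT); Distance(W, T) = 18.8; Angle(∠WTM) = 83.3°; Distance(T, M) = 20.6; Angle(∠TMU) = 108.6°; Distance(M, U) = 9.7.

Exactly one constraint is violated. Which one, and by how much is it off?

Distance(M, U) = 9.7 — off by 3.80.

A = (0.00, 0.00) ✓; AC at 43.20° ✓; |AC| = 9.000 ✓; ∠ACJ = 57.50° ✓; |CJ| = 12.40 ✓; ∠CJW = 107.7° ✓; |JW| = 9.400 ✓; ∠(JW, WT) = 90.00° ✓; |WT| = 18.80 ✓; ∠WTM = 83.30° ✓; |TM| = 20.60 ✓; ∠TMU = 108.6° ✓; |MU| = 5.900 ✗.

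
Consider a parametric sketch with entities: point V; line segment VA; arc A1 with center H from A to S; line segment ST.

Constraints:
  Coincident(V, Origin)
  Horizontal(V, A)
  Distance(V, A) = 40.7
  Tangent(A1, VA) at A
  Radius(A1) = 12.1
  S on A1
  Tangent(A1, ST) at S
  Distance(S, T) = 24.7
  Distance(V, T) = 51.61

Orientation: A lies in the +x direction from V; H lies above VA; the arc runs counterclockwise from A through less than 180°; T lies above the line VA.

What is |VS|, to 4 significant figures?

53.77

Checks: ∠(HA, AV) = 90.00° ✓; |HS| = 12.10 ✓; ∠(HS, ST) = 90.00° ✓; |ST| = 24.70 ✓; |VT| = 51.61 ✓.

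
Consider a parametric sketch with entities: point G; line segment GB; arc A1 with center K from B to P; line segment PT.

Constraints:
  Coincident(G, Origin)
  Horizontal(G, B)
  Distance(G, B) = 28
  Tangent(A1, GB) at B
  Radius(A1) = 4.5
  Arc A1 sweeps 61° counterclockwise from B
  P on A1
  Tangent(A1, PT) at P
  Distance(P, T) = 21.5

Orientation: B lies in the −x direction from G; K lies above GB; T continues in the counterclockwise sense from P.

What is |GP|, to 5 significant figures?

24.176

The tangent condition forces KB to be normal to GB, so K = B + (0, 4.5) = (-28.000, 4.5000). On A1, B sits at bearing -90° from K; a 61° counterclockwise sweep puts P at bearing -29°, so P = K + 4.5·(cos -29°, sin -29°) = (-24.064, 2.3184). Then |GP| = |P − G| = 24.176.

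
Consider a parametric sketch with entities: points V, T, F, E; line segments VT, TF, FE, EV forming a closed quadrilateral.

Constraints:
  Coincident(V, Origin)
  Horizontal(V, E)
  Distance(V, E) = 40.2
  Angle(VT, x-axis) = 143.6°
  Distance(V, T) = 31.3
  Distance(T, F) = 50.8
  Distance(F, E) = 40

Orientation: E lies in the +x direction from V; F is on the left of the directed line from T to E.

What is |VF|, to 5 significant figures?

42.401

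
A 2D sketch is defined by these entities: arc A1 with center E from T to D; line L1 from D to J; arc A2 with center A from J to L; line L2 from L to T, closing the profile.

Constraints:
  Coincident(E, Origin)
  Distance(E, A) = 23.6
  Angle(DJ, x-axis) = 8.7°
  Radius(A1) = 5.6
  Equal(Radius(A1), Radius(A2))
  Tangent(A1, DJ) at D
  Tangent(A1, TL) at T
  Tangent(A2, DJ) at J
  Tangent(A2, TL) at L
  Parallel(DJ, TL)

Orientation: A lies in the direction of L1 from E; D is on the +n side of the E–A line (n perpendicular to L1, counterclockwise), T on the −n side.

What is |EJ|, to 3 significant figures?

24.3

The slot axis is L1's direction at 8.7°, so u = (cos 8.7°, sin 8.7°) = (0.988, 0.151) and n = (−sin 8.7°, cos 8.7°) = (-0.151, 0.988). E is at the origin and A lies 23.6 along u from E, so A = 23.6·u = (23.3, 3.57). Tangency of A1 to both parallel lines with radius 5.6 puts D and T at E ± 5.6·n: D = (-0.847, 5.54), T = (0.847, -5.54). Equal radii place J and L the same way about A: J = A + 5.6·n = (22.5, 9.11), L = A − 5.6·n = (24.2, -1.97). Then |EJ| = |J − E| = 24.3.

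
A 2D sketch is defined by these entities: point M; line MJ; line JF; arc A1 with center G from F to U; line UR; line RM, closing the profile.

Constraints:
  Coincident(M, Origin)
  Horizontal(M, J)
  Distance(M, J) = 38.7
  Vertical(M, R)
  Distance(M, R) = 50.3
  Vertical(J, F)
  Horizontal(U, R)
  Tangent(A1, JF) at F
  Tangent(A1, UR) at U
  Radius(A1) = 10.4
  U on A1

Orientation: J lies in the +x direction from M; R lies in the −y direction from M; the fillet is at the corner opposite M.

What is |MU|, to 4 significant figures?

57.71

The virtual corner opposite M is at (38.70, -50.30). Since A1 is tangent to JF there, GF ⟂ JF and A1 meets UR tangentially, so GU is at right angles to UR, with radius 10.4, so the center G sits 10.4 in from both sides at G = (28.30, -39.90). That places the tangent points at F = (38.70, -39.90) on JF and U = (28.30, -50.30) on UR. Then |MU| = |U − M| = 57.71.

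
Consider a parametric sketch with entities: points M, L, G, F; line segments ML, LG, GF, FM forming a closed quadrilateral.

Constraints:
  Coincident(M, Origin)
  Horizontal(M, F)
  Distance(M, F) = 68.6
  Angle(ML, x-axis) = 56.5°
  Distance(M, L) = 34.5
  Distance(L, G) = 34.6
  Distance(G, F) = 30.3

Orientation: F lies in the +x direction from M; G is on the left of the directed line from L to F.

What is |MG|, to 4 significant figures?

59.66

M is at the origin; MF is horizontal with |MF| = 68.6 and F in +x, so F = (68.6, 0). ML runs at 56.5° with |ML| = 34.5, so L = (19.04, 28.77). G is determined by |LG| = 34.6 and |GF| = 30.3 together: it lies at the intersection of circle(L, 34.6) and circle(F, 30.3). With |LF| = 57.30, the foot of the radical line on LF is 31.09 from L and the perpendicular offset is √(34.6² − 31.09²) = 15.19. Taking the left-of-LF solution: G = (53.55, 26.30).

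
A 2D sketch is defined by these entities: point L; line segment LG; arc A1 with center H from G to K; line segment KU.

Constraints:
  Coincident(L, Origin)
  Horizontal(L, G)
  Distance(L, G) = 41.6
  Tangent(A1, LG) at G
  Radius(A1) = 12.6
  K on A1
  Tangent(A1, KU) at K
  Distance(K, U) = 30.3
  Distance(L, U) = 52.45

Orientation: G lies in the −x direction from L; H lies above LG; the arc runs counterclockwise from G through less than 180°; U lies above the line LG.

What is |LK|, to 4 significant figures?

31.75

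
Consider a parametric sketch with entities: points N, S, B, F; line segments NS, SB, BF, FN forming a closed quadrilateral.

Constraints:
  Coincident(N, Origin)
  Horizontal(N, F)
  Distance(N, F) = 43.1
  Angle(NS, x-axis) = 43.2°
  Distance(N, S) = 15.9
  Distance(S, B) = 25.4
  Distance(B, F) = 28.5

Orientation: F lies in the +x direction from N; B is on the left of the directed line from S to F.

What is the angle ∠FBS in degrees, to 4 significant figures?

76.17°

N is at the origin; N and F share the same y with |NF| = 43.1 and F in +x, so F = (43.1, 0). NS runs at 43.2° with |NS| = 15.9, so S = (11.59, 10.88). B is determined by |SB| = 25.4 and |BF| = 28.5 together: it lies at the intersection of circle(S, 25.4) and circle(F, 28.5). With |SF| = 33.34, the foot of the radical line on SF is 14.16 from S and the perpendicular offset is √(25.4² − 14.16²) = 21.09. Taking the left-of-SF solution: B = (31.86, 26.19).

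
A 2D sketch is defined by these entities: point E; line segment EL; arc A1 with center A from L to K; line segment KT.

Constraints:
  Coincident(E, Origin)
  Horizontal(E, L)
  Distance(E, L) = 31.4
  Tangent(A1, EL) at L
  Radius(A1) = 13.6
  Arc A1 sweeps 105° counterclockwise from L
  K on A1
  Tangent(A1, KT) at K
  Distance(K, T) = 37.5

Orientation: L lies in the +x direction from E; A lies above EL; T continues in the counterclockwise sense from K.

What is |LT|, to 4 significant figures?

53.45

E is at the origin; E and L share the same y with |EL| = 31.4 and L on the +x side, so L = (31.40, 0.000). A1 meets EL tangentially, so AL is at right angles to EL, so A = L + (0, 13.6) = (31.40, 13.60). On A1, L sits at bearing -90° from A; a 105° counterclockwise sweep puts K at bearing 15°, so K = A + 13.6·(cos 15°, sin 15°) = (44.54, 17.12). The tangent condition forces AK to be normal to KT, so KT runs along (−sin 15°, cos 15°); with |KT| = 37.5, T = (34.83, 53.34). Then |LT| = |T − L| = 53.45.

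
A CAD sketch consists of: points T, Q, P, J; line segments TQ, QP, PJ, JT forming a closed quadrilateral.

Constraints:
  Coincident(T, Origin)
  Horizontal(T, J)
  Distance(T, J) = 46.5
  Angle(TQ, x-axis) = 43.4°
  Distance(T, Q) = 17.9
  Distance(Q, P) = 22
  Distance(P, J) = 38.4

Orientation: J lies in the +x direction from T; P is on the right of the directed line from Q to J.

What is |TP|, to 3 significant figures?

13.2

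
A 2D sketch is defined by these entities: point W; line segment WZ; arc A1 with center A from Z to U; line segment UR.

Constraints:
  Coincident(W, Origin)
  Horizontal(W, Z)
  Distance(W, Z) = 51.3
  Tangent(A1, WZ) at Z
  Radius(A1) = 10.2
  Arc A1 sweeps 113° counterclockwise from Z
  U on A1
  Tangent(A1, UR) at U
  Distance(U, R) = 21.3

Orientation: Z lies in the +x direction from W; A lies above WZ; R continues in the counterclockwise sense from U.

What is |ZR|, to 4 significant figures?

33.81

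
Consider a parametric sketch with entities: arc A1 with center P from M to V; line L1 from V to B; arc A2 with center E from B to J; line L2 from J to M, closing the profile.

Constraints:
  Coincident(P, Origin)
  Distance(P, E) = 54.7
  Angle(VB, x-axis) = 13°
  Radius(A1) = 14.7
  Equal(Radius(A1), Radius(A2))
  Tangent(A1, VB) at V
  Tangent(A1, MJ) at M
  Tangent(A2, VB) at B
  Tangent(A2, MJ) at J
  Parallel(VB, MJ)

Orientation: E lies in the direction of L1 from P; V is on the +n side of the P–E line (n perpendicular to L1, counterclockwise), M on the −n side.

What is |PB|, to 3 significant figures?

56.6

The slot axis is L1's direction at 13.0°, so u = (cos 13.0°, sin 13.0°) = (0.974, 0.225) and n = (−sin 13.0°, cos 13.0°) = (-0.225, 0.974). P is at the origin and E lies 54.7 along u from P, so E = 54.7·u = (53.3, 12.3). Tangency of A1 to both parallel lines with radius 14.7 puts V and M at P ± 14.7·n: V = (-3.31, 14.3), M = (3.31, -14.3). Equal radii place B and J the same way about E: B = E + 14.7·n = (50.0, 26.6), J = E − 14.7·n = (56.6, -2.02). Then |PB| = |B − P| = 56.6.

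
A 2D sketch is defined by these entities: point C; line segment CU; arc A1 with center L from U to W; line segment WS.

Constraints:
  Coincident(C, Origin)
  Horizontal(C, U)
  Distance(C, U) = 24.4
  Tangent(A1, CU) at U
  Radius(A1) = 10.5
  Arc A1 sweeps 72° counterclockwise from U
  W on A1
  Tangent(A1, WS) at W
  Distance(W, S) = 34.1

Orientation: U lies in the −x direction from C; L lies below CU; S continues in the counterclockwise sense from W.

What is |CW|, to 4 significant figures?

35.14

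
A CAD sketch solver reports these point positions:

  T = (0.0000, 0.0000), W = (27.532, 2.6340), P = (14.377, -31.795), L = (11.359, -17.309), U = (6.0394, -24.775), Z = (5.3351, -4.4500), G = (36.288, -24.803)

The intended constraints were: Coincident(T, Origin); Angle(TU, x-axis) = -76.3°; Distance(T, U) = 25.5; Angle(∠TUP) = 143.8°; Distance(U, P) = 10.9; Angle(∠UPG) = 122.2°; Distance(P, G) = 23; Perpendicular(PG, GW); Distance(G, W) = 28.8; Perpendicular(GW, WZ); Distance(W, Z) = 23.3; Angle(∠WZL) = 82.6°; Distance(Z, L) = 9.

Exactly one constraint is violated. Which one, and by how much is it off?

Distance(Z, L) = 9 — off by 5.20.

T = (0.00, 0.00) ✓; TU at -76.30° ✓; |TU| = 25.50 ✓; ∠TUP = 143.8° ✓; |UP| = 10.90 ✓; ∠UPG = 122.2° ✓; |PG| = 23.00 ✓; ∠(PG, GW) = 90.00° ✓; |GW| = 28.80 ✓; ∠(GW, WZ) = 90.00° ✓; |WZ| = 23.30 ✓; ∠WZL = 82.60° ✓; |ZL| = 14.20 ✗.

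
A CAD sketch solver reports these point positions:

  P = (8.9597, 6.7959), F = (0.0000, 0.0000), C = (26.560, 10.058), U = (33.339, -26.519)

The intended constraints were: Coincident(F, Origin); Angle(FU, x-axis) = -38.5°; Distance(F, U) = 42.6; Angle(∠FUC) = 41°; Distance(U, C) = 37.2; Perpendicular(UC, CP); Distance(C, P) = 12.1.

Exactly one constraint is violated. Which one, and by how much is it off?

Distance(C, P) = 12.1 — off by 5.80.

F = (0.00, 0.00) ✓; FU at -38.50° ✓; |FU| = 42.60 ✓; ∠FUC = 41.00° ✓; |UC| = 37.20 ✓; ∠(UC, CP) = 90.00° ✓; |CP| = 17.90 ✗.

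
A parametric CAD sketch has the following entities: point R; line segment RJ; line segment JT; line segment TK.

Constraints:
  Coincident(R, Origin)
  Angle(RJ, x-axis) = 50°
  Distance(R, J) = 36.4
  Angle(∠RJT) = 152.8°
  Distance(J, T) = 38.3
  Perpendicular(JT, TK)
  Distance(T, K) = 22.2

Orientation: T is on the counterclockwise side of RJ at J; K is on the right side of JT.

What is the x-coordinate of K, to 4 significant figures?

53.53

R is at the origin; RJ runs at 50.0° with length 36.4, so J = 36.4·(cos 50.0°, sin 50.0°) = (23.40, 27.88). ∠RJT = 152.8°, so JT runs at 50.0° + (180° − 152.8°) = 77.20° from the x-axis; with |JT| = 38.3, T = J + 38.3·(cos 77.20°, sin 77.20°) = (31.88, 65.23). The perpendicularity gives TK at right angles to JT; with |TK| = 22.2 on the right of JT, K = T + 22.2·(0.9751, -0.2215) = (53.53, 60.31). So K.x = 53.53.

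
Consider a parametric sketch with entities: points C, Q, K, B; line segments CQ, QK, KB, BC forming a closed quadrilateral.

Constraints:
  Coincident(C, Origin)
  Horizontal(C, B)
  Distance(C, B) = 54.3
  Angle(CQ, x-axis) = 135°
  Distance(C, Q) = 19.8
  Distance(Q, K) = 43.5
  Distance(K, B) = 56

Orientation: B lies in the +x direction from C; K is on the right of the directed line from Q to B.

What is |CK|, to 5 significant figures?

25.794

C is at the origin; CB is horizontal with |CB| = 54.3 and B in +x, so B = (54.3, 0). CQ runs at 135.0° with |CQ| = 19.8, so Q = (-14.001, 14.001). K is determined by |QK| = 43.5 and |KB| = 56.0 together: it lies at the intersection of circle(Q, 43.5) and circle(B, 56.0). With |QB| = 69.721, the foot of the radical line on QB is 25.941 from Q and the perpendicular offset is √(43.5² − 25.941²) = 34.919. Taking the right-of-QB solution: K = (4.3998, -25.416).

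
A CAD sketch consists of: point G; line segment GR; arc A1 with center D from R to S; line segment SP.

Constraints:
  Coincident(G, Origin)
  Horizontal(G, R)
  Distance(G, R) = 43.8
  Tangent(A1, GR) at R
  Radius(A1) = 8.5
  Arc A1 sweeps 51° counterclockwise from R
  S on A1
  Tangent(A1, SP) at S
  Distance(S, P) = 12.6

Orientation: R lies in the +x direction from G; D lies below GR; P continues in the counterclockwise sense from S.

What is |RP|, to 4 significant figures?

19.46

G is at the origin; G and R share the same y with |GR| = 43.8 and R on the +x side, so R = (43.80, 0.000). A1 meets GR tangentially, so DR is at right angles to GR, so D = R + (0, -8.5) = (43.80, -8.500). On A1, R sits at bearing 90° from D; a 51° counterclockwise sweep puts S at bearing 141°, so S = D + 8.5·(cos 141°, sin 141°) = (37.19, -3.151). Tangency of A1 to SP means the radius DS is perpendicular to SP, so SP runs along (−sin 141°, cos 141°); with |SP| = 12.6, P = (29.26, -12.94). Then |RP| = |P − R| = 19.46.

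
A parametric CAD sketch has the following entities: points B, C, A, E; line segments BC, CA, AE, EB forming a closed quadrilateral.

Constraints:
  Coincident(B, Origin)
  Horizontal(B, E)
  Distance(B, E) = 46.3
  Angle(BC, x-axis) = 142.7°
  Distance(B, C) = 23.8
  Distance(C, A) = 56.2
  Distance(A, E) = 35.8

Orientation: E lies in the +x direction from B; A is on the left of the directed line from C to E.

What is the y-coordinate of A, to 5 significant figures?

33.584

B is at the origin; BE is horizontal with |BE| = 46.3 and E in +x, so E = (46.3, 0). BC runs at 142.7° with |BC| = 23.8, so C = (-18.932, 14.423). A is determined by |CA| = 56.2 and |AE| = 35.8 together: it lies at the intersection of circle(C, 56.2) and circle(E, 35.8). With |CE| = 66.808, the foot of the radical line on CE is 47.450 from C and the perpendicular offset is √(56.2² − 47.450²) = 30.115. Taking the left-of-CE solution: A = (33.900, 33.584).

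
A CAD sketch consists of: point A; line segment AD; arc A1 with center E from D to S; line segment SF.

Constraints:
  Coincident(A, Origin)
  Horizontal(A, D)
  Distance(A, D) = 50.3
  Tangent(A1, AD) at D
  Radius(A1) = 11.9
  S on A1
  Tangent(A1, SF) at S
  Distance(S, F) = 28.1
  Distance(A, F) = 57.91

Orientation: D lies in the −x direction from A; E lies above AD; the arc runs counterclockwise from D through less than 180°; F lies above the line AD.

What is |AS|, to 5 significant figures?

40.573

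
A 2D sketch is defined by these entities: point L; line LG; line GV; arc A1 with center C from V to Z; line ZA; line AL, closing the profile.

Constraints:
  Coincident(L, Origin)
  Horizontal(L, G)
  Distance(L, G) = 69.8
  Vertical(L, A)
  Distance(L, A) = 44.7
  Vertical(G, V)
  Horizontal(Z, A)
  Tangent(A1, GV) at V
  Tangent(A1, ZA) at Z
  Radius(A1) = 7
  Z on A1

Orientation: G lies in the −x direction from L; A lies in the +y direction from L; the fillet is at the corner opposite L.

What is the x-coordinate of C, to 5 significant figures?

-62.800

L is at the origin; LG is horizontal with |LG| = 69.8 and G on the −x side, so G = (-69.800, 0.0000). LA is vertical with |LA| = 44.7 and A on the +y side, so A = (0.0000, 44.700). The virtual corner opposite L is at (-69.800, 44.700). Tangency of A1 to GV means the radius CV is perpendicular to GV and tangency of A1 to ZA means the radius CZ is perpendicular to ZA, with radius 7.0, so the center C sits 7.0 in from both sides at C = (-62.800, 37.700). So C.x = -62.800.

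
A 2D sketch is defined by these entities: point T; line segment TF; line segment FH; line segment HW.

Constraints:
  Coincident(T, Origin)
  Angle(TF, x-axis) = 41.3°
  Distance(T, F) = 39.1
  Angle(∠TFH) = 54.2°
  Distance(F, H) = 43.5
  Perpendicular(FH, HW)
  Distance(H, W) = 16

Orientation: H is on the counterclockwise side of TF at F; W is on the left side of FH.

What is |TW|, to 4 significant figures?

25.93

∠TFH = 54.2°, so FH runs at 41.3° + (180° − 54.2°) = 167.1° from the x-axis; with |FH| = 43.5, H = F + 43.5·(cos 167.1°, sin 167.1°) = (-13.03, 35.52). FH ⟂ HW; with |HW| = 16.0 on the left of FH, W = H + 16.0·(-0.2233, -0.9748) = (-16.60, 19.92). Then |TW| = |W − T| = 25.93.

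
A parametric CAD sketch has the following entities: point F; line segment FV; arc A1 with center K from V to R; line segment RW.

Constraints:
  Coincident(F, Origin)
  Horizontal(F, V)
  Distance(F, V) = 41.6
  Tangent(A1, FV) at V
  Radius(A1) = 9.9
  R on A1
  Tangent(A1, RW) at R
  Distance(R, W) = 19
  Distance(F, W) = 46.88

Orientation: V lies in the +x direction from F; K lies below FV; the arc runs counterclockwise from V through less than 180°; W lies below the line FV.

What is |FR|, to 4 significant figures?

34.02

F is at the origin; F and V share the same y with |FV| = 41.6 and V on the +x side, so V = (41.60, 0.000). The tangent condition forces KV to be normal to FV, so K = V + (0, -9.9) = (41.60, -9.900). Since KR ⟂ RW (tangency), |KW| = √(9.9² + 19.0²) = 21.42 regardless of where R sits on A1. So W lies on both circle(F, 46.88) and circle(K, 21.42); the below-FV intersection is W = (35.62, -30.47). R is the foot of the tangent from W: R = (31.89, -11.84).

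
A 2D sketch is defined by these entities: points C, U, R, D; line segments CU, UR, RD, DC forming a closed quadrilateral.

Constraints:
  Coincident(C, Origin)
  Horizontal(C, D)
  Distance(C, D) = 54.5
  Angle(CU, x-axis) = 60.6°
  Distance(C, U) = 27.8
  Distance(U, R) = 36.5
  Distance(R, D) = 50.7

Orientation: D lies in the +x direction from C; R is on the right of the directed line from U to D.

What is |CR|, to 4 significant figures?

12.34

Checks: |UR| = 36.50 ✓; |RD| = 50.70 ✓.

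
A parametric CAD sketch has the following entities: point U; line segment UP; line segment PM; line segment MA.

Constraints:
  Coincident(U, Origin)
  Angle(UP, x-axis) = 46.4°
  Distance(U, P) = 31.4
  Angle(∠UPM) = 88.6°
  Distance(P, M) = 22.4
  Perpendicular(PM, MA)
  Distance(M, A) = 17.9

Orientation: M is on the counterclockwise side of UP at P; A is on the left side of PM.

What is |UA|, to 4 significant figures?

25.49

U is at the origin; UP runs at 46.4° with length 31.4, so P = 31.4·(cos 46.4°, sin 46.4°) = (21.65, 22.74). ∠UPM = 88.6°, so PM runs at 46.4° + (180° − 88.6°) = 137.8° from the x-axis; with |PM| = 22.4, M = P + 22.4·(cos 137.8°, sin 137.8°) = (5.060, 37.79). PM is perpendicular to MA; with |MA| = 17.9 on the left of PM, A = M + 17.9·(-0.6717, -0.7408) = (-6.964, 24.53). Then |UA| = |A − U| = 25.49.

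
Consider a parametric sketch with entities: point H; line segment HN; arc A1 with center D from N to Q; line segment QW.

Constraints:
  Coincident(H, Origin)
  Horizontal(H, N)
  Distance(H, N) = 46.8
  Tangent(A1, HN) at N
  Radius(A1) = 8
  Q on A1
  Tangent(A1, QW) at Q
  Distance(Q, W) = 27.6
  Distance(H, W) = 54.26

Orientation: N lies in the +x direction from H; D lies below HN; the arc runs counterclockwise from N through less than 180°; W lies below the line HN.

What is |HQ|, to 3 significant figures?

39.7

Checks: |DQ| = 8.000 ✓; ∠(DQ, QW) = 90.00° ✓; |QW| = 27.60 ✓; |HW| = 54.26 ✓.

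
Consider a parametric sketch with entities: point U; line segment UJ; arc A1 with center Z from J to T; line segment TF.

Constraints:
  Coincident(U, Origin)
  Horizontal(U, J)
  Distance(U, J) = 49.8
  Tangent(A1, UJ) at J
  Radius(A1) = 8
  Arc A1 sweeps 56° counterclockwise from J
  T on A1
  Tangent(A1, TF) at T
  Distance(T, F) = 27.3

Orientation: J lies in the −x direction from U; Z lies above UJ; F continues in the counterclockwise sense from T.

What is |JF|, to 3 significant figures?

34.1

On A1, J sits at bearing -90° from Z; a 56° counterclockwise sweep puts T at bearing -34°, so T = Z + 8.0·(cos -34°, sin -34°) = (-43.2, 3.53). A1 meets TF tangentially, so ZT is at right angles to TF, so TF runs along (−sin -34°, cos -34°); with |TF| = 27.3, F = (-27.9, 26.2). Then |JF| = |F − J| = 34.1.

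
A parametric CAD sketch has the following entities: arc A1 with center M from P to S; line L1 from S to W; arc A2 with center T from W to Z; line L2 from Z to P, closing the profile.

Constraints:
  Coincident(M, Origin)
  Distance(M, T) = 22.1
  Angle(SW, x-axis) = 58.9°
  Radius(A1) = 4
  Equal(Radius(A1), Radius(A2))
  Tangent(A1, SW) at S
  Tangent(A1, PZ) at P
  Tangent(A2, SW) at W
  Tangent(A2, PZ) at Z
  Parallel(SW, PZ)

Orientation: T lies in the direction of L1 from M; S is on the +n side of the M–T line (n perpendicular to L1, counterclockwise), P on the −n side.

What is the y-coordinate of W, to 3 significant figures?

21.0

The slot axis is L1's direction at 58.9°, so u = (cos 58.9°, sin 58.9°) = (0.517, 0.856) and n = (−sin 58.9°, cos 58.9°) = (-0.856, 0.517). M is at the origin and T lies 22.1 along u from M, so T = 22.1·u = (11.4, 18.9). Tangency of A1 to both parallel lines with radius 4.0 puts S and P at M ± 4.0·n: S = (-3.43, 2.07), P = (3.43, -2.07). Equal radii place W and Z the same way about T: W = T + 4.0·n = (7.99, 21.0), Z = T − 4.0·n = (14.8, 16.9). So W.y = 21.0.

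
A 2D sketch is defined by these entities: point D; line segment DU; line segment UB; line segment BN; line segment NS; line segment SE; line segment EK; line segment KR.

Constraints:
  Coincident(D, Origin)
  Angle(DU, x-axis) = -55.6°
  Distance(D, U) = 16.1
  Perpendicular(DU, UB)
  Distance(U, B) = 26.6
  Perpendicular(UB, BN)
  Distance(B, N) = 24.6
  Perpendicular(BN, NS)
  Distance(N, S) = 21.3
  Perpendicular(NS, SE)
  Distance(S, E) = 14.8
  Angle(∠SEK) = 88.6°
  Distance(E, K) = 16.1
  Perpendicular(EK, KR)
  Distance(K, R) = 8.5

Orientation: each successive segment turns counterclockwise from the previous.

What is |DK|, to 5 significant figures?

22.196

D is at the origin; DU runs at -55.6° with length 16.1, so U = (9.0960, -13.284). DU ⟂ UB, so UB runs at 34.400°; with |UB| = 26.6, B = (31.044, 1.7438). UB ⟂ BN, so BN runs at 124.40°; with |BN| = 24.6, N = (17.146, 22.042). BN ⟂ NS, so NS runs at -145.60°; with |NS| = 21.3, S = (-0.42912, 10.008). The perpendicularity gives SE at right angles to NS, so SE runs at -55.600°; with |SE| = 14.8, E = (7.9324, -2.2039). ∠SEK = 88.6° gives EK at 35.800° from the x-axis; with |EK| = 16.1, K = (20.991, 7.2139). Then |DK| = |K − D| = 22.196.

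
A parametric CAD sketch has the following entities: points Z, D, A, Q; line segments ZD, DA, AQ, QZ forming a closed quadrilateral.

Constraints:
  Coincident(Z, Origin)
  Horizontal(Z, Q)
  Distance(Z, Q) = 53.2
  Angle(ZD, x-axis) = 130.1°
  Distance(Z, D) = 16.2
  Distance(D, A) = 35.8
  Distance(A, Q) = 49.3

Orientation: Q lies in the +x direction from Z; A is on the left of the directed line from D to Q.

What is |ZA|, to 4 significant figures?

38.71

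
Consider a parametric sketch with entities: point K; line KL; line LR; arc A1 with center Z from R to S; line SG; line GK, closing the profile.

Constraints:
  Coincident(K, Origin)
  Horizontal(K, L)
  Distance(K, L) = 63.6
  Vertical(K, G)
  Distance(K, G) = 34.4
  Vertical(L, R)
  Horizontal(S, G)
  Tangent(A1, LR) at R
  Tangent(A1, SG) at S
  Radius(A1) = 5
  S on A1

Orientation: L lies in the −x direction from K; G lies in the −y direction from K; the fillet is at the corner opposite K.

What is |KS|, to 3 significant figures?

68.0

K is at the origin; KL is horizontal with |KL| = 63.6 and L on the −x side, so L = (-63.6, 0.00). KG is vertical with |KG| = 34.4 and G on the −y side, so G = (0.00, -34.4). The virtual corner opposite K is at (-63.6, -34.4). Since A1 is tangent to LR there, ZR ⟂ LR and since A1 is tangent to SG there, ZS ⟂ SG, with radius 5.0, so the center Z sits 5.0 in from both sides at Z = (-58.6, -29.4). That places the tangent points at R = (-63.6, -29.4) on LR and S = (-58.6, -34.4) on SG. Then |KS| = |S − K| = 68.0.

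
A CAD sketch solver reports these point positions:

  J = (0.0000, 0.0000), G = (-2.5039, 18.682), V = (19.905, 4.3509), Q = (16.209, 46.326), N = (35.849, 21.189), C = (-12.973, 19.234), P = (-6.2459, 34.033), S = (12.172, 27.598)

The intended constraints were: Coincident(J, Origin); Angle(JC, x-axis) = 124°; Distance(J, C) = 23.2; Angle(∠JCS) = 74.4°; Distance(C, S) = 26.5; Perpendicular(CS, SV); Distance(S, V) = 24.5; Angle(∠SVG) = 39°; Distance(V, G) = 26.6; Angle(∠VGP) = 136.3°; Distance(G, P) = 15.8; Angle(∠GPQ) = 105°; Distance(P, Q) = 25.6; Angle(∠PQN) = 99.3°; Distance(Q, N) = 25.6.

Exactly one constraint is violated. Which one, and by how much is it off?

Distance(Q, N) = 25.6 — off by 6.30.

J = (0.00, 0.00) ✓; JC at 124.0° ✓; |JC| = 23.20 ✓; ∠JCS = 74.40° ✓; |CS| = 26.50 ✓; ∠(CS, SV) = 90.00° ✓; |SV| = 24.50 ✓; ∠SVG = 39.00° ✓; |VG| = 26.60 ✓; ∠VGP = 136.3° ✓; |GP| = 15.80 ✓; ∠GPQ = 105.0° ✓; |PQ| = 25.60 ✓; ∠PQN = 99.30° ✓; |QN| = 31.90 ✗.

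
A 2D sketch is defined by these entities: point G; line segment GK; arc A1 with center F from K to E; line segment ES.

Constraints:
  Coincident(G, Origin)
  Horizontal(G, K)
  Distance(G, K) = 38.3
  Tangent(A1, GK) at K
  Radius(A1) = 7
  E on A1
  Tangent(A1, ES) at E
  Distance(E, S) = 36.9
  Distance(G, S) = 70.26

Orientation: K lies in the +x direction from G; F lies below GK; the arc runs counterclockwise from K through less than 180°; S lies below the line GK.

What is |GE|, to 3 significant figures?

35.3

Checks: |FE| = 7.000 ✓; ∠(FE, ES) = 90.00° ✓; |ES| = 36.90 ✓; |GS| = 70.26 ✓.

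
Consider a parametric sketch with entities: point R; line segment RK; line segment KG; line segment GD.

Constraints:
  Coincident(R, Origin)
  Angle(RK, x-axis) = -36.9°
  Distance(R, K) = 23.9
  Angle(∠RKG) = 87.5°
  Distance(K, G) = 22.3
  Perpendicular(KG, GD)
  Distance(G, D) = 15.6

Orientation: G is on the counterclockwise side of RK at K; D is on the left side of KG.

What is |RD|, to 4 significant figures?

22.81

R is at the origin; RK runs at -36.9° with length 23.9, so K = 23.9·(cos -36.9°, sin -36.9°) = (19.11, -14.35). ∠RKG = 87.5°, so KG runs at -36.9° + (180° − 87.5°) = 55.60° from the x-axis; with |KG| = 22.3, G = K + 22.3·(cos 55.60°, sin 55.60°) = (31.71, 4.050). KG is perpendicular to GD; with |GD| = 15.6 on the left of KG, D = G + 15.6·(-0.8251, 0.5650) = (18.84, 12.86). Then |RD| = |D − R| = 22.81.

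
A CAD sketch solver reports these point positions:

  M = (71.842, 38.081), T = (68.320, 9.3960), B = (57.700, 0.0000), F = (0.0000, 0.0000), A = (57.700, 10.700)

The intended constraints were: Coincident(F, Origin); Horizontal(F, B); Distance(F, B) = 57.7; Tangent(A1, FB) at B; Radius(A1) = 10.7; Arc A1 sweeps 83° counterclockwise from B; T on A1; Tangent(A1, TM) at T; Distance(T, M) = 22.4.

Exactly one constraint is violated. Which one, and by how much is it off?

Distance(T, M) = 22.4 — off by 6.50.

F = (0.00, 0.00) ✓; F.y = 0.00, B.y = 0.00 ✓; |FB| = 57.70 ✓; ∠(AB, BF) = 90.00° ✓; |AB| = 10.70 ✓; bearing(A→T) − bearing(A→B) = 83.00° ✓; |AT| = 10.70 ✓; ∠(AT, TM) = 90.00° ✓; |TM| = 28.90 ✗.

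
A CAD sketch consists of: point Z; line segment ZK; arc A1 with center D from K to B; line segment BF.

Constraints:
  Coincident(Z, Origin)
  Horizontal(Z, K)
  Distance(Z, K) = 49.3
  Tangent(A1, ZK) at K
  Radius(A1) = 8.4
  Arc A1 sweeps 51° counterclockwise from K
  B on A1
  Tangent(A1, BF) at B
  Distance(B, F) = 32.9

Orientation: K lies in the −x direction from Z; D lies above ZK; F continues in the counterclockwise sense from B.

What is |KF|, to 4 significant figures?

39.55

Z is at the origin; Z and K share the same y with |ZK| = 49.3 and K on the −x side, so K = (-49.30, 0.000). Since A1 is tangent to ZK there, DK ⟂ ZK, so D = K + (0, 8.4) = (-49.30, 8.400). On A1, K sits at bearing -90° from D; a 51° counterclockwise sweep puts B at bearing -39°, so B = D + 8.4·(cos -39°, sin -39°) = (-42.77, 3.114). A1 meets BF tangentially, so DB is at right angles to BF, so BF runs along (−sin -39°, cos -39°); with |BF| = 32.9, F = (-22.07, 28.68). Then |KF| = |F − K| = 39.55.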